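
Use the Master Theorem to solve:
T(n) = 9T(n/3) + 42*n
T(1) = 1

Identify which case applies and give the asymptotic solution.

a=9, b=3, f(n)=42*n.
log_3(9) = 2 > 1.
Since f(n) = O(n^1) is polynomially smaller than n^2, Case 1 applies.
T(n) = Theta(n^2).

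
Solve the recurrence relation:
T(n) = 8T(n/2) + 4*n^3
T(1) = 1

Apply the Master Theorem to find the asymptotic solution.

a=8, b=2, f(n)=4*n^3. log_2(8) = 3. Case 2: T(n) = O(n^3 log n).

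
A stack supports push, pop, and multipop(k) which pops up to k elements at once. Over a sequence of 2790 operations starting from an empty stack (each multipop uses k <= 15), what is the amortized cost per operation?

Each element is pushed exactly once and popped at most once (whether by pop or as part of a multipop). So the total number of individual pops over the whole sequence is at most the number of pushes, which is at most 2790. Total work <= 2 * 2790, hence O(1) amortized per operation.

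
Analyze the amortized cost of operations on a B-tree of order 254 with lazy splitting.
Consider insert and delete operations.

In a B-tree of order 254, a node splits when it has 254 keys. With lazy splitting, we use potential Phi = number of full nodes + number of near-empty nodes. Each split costs O(1) but reduces potential. Between splits, at least 127 insertions must occur in that node. Amortized structural cost is O(1) per operation, plus O(log_254 n) traversal.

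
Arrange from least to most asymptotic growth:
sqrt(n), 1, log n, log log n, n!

Ordered by growth rate: 1 < log log n < log n < sqrt(n) < n!.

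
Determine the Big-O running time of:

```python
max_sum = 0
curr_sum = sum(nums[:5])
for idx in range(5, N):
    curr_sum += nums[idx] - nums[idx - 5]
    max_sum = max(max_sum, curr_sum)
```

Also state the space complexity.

Time complexity: O(n).
Space complexity: O(1).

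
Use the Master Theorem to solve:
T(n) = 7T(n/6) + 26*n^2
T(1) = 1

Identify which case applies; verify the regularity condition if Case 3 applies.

a=7, b=6, f(n)=26*n^2.
log_6(7) = 1.086 < 2.
f(n) = Omega(n^(1.086+epsilon)) for some epsilon > 0, so Case 3 is the candidate.
Regularity: a*f(n/b) = 7*26*(n/6)^2 = (7/36)*26*n^2 <= c*f(n) with c = 7/36 < 1. Satisfied.
Case 3: T(n) = Theta(n^2).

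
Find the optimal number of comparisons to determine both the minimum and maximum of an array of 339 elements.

Naive approach: 676 comparisons (338 for max + 338 for min).
Optimal: Compare elements in pairs first (floor(n/2) = 169 comparisons), then find max among winners and min among losers (169 comparisons each).
Total: ceil(3n/2) - 2 = 507 comparisons. An adversary argument shows this is also a lower bound.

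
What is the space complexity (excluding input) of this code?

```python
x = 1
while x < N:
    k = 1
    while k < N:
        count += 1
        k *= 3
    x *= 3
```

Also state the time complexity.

Space complexity: O(1).
Only a constant amount of auxiliary storage is used; nothing grows with n.
Time complexity: O(log^2 n).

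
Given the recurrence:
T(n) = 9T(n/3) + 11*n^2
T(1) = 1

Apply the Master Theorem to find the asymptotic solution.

a=9, b=3, f(n)=11*n^2. log_3(9) = 2. Case 2: T(n) = O(n^2 log n).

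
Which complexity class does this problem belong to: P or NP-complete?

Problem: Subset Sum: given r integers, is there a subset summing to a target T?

This problem is NP-complete: one of Karp's 21 NP-complete problems.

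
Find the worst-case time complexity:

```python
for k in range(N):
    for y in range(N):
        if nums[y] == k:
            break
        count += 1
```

Time complexity: O(n^2).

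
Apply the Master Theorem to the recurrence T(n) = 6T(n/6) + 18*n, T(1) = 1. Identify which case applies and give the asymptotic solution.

a=6, b=6, f(n)=18*n.
log_6(6) = 1, so n^(log_b(a)) = n.
f(n) = Theta(n), so Case 2 applies.
T(n) = Theta(n log n).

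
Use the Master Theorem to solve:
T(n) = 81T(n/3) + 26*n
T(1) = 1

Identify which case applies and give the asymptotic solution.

a=81, b=3, f(n)=26*n.
log_3(81) = 4 > 1.
Since f(n) = O(n^1) is polynomially smaller than n^4, Case 1 applies.
T(n) = Theta(n^4).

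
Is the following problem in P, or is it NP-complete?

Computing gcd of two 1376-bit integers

This problem is in P: the Euclidean algorithm runs in polynomial time in the bit-length.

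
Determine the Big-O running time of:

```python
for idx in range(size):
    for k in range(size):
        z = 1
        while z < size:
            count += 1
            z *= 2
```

Time complexity: O(n^2 log n).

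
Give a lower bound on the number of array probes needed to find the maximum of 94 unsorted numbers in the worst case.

Adversary: any unprobed cell could hold a value larger than everything seen so far. If fewer than 94 cells are probed, the adversary places the max in an unprobed cell. So all 94 cells must be examined; together with 94-1 comparisons this is tight.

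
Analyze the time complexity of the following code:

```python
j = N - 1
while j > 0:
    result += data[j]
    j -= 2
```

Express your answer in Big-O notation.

Time complexity: O(n).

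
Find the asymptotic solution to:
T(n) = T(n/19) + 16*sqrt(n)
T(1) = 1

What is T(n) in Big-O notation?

Each level contributes sqrt(n/19^k). Geometric series with ratio 1/sqrt(19) < 1 sums to O(sqrt(n)).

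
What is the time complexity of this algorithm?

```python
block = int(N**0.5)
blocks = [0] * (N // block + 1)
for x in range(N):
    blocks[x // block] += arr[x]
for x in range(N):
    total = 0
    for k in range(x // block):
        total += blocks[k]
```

Time complexity: O(n * sqrt(n)).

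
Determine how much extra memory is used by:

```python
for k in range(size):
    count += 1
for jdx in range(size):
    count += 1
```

Space complexity: O(1).
Only a constant amount of auxiliary storage is used; nothing grows with n.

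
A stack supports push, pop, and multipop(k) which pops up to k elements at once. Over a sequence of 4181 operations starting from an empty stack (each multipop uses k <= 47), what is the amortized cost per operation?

Each element is pushed exactly once and popped at most once (whether by pop or as part of a multipop). So the total number of individual pops over the whole sequence is at most the number of pushes, which is at most 4181. Total work <= 2 * 4181, hence O(1) amortized per operation.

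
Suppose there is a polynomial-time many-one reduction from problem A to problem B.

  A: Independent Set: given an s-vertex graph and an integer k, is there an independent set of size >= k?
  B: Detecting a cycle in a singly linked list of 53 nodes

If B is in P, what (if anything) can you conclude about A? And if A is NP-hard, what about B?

A poly-time reduction A <=_p B means any A-instance can be transformed to a B-instance in poly time.
If B is in P: compose the reduction with B's poly-time algorithm to solve A in poly time, so A is in P.
If A is NP-hard: every NP problem reduces to A, which reduces to B; composing reductions, every NP problem reduces to B, so B is NP-hard.
(Here in fact A is NP-complete and B is in P, so no such reduction is known -- its existence would imply P = NP; the analysis concerns only what the assumed reduction would or would not let you conclude.)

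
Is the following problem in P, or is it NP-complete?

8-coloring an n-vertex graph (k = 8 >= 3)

This problem is NP-complete: graph k-coloring for k>=3 is NP-complete by reduction from 3-SAT.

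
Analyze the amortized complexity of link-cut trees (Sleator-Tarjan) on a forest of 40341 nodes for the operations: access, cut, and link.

Link-cut trees represent the forest using splay trees over preferred paths. With potential Phi = sum over nodes of log(size of virtual subtree), each access on 40341 nodes is O(log 40341) = O(log n) amortized by the splay-tree access lemma. Cut and link are O(1) plus one access.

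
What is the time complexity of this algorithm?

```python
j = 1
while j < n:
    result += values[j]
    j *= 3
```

Time complexity: O(log n).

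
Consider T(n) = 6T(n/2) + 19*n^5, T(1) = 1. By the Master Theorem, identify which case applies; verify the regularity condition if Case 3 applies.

a=6, b=2, f(n)=19*n^5.
log_2(6) = 2.585 < 5.
f(n) = Omega(n^(2.585+epsilon)) for some epsilon > 0, so Case 3 is the candidate.
Regularity: a*f(n/b) = 6*19*(n/2)^5 = (6/32)*19*n^5 <= c*f(n) with c = 6/32 < 1. Satisfied.
Case 3: T(n) = Theta(n^5).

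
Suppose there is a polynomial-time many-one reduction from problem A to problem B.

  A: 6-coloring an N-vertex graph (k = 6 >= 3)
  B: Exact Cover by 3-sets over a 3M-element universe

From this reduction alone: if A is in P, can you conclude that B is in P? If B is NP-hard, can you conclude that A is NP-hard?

A poly-time reduction A <=_p B transfers tractability DOWN (B easy => A easy) and hardness UP (A hard => B hard), not the reverse.
From A in P, the reduction alone does NOT give B in P: any problem in P trivially reduces to SAT, yet SAT is not known to be in P.
From B NP-hard, the reduction alone does NOT give A NP-hard: again, easy problems reduce to hard ones.
(Here in fact A is NP-complete and B is NP-complete.)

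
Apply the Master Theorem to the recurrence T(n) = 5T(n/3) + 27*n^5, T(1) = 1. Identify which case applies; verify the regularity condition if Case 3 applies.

a=5, b=3, f(n)=27*n^5.
log_3(5) = 1.465 < 5.
f(n) = Omega(n^(1.465+epsilon)) for some epsilon > 0, so Case 3 is the candidate.
Regularity: a*f(n/b) = 5*27*(n/3)^5 = (5/243)*27*n^5 <= c*f(n) with c = 5/243 < 1. Satisfied.
Case 3: T(n) = Theta(n^5).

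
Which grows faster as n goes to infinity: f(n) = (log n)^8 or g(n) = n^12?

g(n) = n^12 grows faster: any positive polynomial dominates any polylog.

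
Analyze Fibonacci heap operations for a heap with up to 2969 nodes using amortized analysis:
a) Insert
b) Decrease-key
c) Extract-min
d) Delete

Fibonacci heaps use lazy consolidation. Potential function Phi = t + 2m (t = number of trees, m = marked nodes).
- Insert: O(1) actual, Delta Phi = +1 (one new tree) => O(1) amortized.
- Decrease-key: with c cascading cuts, actual cost is O(c); Delta Phi <= c - 2(c-1) + 2 = 4 - c (c new trees; >= c-1 marks cleared; <= 1 new mark). Amortized O(c) + (4 - c) = O(1).
- Extract-min: O(D(n) + t) actual; consolidation drops t to <= D(n)+1, so Delta Phi pays for the t term. D(n) = O(log n) for n = 2969 => O(log n) amortized.
- Delete: decrease-key to -inf then extract-min = O(log n).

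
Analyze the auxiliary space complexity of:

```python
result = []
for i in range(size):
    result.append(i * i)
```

Space complexity: O(n).
Auxiliary storage grows linearly with the input size n in the worst case.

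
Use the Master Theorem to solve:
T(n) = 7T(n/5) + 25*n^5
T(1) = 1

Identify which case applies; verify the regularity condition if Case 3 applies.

a=7, b=5, f(n)=25*n^5.
log_5(7) = 1.209 < 5.
f(n) = Omega(n^(1.209+epsilon)) for some epsilon > 0, so Case 3 is the candidate.
Regularity: a*f(n/b) = 7*25*(n/5)^5 = (7/3125)*25*n^5 <= c*f(n) with c = 7/3125 < 1. Satisfied.
Case 3: T(n) = Theta(n^5).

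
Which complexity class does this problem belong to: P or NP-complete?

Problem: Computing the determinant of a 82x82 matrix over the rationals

This problem is in P: Gaussian elimination runs in O(n^3).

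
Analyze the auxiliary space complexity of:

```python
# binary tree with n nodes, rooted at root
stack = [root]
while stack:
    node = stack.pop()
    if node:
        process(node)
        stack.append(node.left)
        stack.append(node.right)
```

Space complexity: O(n).
Auxiliary storage grows linearly with the input size n in the worst case.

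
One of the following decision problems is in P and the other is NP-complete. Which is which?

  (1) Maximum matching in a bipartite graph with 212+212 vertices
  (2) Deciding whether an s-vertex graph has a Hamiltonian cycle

(1) is P: Hopcroft-Karp runs in O(E sqrt(V)).
(2) is NP-complete: one of Karp's 21 NP-complete problems.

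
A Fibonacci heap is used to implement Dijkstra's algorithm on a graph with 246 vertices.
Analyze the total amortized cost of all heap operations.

Dijkstra performs 246 insert, 246 extract-min, and at most E decrease-key operations. With Fibonacci heap: insert O(1) amortized, extract-min O(log n) amortized, decrease-key O(1) amortized. Total with n = 246: O(n * 1 + n * log n + E * 1) = O(n log n + E).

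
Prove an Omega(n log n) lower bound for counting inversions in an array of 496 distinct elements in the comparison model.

Decision-tree argument: at any leaf, the comparisons made (with transitivity) must totally order all 496 elements -- otherwise some pair (i,j) is unordered, and an adversary can present two inputs agreeing on every comparison made but with that pair flipped, changing the inversion count by 1, so the leaf's output is wrong on one of them. Hence the tree has >= 496! leaves and height >= log_2(496!) = Omega(n log n). Modified merge sort achieves O(n log n).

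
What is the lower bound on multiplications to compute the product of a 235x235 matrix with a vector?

A 235x235 matrix-vector product has 235 inner products of length 235. Output depends on all 235^2 = 55225 matrix entries. At least 55225 multiplications needed.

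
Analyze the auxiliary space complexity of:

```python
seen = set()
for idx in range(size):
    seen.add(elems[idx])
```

Space complexity: O(n).
Auxiliary storage grows linearly with the input size n in the worst case.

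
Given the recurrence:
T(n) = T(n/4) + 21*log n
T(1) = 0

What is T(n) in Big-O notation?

Each of the log_4(n) levels adds O(log n). T(n) = O(log^2 n).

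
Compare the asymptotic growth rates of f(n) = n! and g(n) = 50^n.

f(n) = n! grows faster: n!/50^n -> infinity by Stirling.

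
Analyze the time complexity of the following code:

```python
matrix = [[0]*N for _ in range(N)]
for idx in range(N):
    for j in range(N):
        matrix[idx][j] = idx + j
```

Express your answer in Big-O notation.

Time complexity: O(n^2).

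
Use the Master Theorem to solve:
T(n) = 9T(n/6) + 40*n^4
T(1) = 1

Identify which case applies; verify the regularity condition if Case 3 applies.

a=9, b=6, f(n)=40*n^4.
log_6(9) = 1.226 < 4.
f(n) = Omega(n^(1.226+epsilon)) for some epsilon > 0, so Case 3 is the candidate.
Regularity: a*f(n/b) = 9*40*(n/6)^4 = (9/1296)*40*n^4 <= c*f(n) with c = 9/1296 < 1. Satisfied.
Case 3: T(n) = Theta(n^4).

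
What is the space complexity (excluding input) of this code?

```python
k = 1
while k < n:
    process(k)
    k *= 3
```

Space complexity: O(1).
Only a constant amount of auxiliary storage is used; nothing grows with n.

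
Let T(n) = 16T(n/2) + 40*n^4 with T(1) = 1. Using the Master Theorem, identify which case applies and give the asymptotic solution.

a=16, b=2, f(n)=40*n^4.
log_2(16) = 4, so n^(log_b(a)) = n^4.
f(n) = Theta(n^4), so Case 2 applies.
T(n) = Theta(n^4 log n).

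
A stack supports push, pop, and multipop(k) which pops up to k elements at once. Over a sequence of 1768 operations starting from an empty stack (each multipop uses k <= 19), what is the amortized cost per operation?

Each element is pushed exactly once and popped at most once (whether by pop or as part of a multipop). So the total number of individual pops over the whole sequence is at most the number of pushes, which is at most 1768. Total work <= 2 * 1768, hence O(1) amortized per operation.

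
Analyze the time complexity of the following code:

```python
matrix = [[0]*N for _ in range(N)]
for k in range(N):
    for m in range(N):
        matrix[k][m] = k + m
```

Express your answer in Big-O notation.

Time complexity: O(n^2).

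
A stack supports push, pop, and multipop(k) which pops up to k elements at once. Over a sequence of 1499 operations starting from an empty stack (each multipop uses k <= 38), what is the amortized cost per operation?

Each element is pushed exactly once and popped at most once (whether by pop or as part of a multipop). So the total number of individual pops over the whole sequence is at most the number of pushes, which is at most 1499. Total work <= 2 * 1499, hence O(1) amortized per operation.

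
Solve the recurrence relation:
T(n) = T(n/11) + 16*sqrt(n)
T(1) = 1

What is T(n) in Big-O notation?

Each level contributes sqrt(n/11^k). Geometric series with ratio 1/sqrt(11) < 1 sums to O(sqrt(n)).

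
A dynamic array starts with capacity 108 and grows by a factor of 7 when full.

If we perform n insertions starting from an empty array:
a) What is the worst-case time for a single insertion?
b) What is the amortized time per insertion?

(a) Worst-case single insertion: O(n) -- when the array is full at capacity c, the resize copies all c elements, and c can be Theta(n).
(b) Resizes happen at sizes 108, 756, 5292, ... Total copy cost for n insertions: 108 + 756 + ... = O(n) (geometric series with ratio 1/7). Amortized cost per insertion: O(n)/n = O(1).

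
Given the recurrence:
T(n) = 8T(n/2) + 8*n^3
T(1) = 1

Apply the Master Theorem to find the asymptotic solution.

a=8, b=2, f(n)=8*n^3. log_2(8) = 3. Case 2: T(n) = O(n^3 log n).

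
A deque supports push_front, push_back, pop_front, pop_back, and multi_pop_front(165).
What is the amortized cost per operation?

Assign 2 credits to each push operation. A pop uses 1 saved credit. multi_pop_front(165) uses up to 165 saved credits from previous pushes. Credits never go negative. Amortized cost is O(1).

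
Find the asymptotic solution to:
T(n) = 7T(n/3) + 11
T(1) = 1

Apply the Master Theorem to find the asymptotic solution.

a=7, b=3, f(n)=11. log_3(7) = 1.771. Case 1 of Master Theorem: T(n) = O(n^1.771).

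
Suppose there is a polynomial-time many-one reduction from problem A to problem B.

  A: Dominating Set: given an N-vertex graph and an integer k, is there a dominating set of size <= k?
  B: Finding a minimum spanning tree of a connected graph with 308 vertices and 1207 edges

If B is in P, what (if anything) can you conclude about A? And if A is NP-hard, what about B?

A poly-time reduction A <=_p B means any A-instance can be transformed to a B-instance in poly time.
If B is in P: compose the reduction with B's poly-time algorithm to solve A in poly time, so A is in P.
If A is NP-hard: every NP problem reduces to A, which reduces to B; composing reductions, every NP problem reduces to B, so B is NP-hard.
(Here in fact A is NP-complete and B is in P, so no such reduction is known -- its existence would imply P = NP; the analysis concerns only what the assumed reduction would or would not let you conclude.)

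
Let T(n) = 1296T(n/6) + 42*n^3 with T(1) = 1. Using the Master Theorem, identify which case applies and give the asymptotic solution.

a=1296, b=6, f(n)=42*n^3.
log_6(1296) = 4 > 3.
Since f(n) = O(n^3) is polynomially smaller than n^4, Case 1 applies.
T(n) = Theta(n^4).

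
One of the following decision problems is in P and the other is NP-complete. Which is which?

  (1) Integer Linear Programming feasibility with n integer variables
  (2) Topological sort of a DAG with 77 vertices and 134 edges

(1) is NP-complete: ILP feasibility is NP-complete (LP relaxation is in P).
(2) is P: DFS-based topological sort runs in O(V+E).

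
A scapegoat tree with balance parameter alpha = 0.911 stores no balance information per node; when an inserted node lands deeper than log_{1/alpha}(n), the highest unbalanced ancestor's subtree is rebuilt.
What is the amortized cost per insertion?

Search/insert path is O(log n). A rebuild of a subtree of size s costs O(s), but with alpha = 0.911 at least Omega(s) insertions must have occurred in that subtree since its last rebuild. Charging O(1) of the rebuild to each such insertion gives O(log n) amortized.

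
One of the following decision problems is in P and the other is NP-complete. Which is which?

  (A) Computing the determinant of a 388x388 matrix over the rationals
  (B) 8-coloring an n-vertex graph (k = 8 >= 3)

(A) is P: Gaussian elimination runs in O(n^3).
(B) is NP-complete: graph k-coloring for k>=3 is NP-complete by reduction from 3-SAT.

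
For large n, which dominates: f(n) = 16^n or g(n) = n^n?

g(n) = n^n grows faster: n^n / 16^n = (n/16)^n -> infinity once n > 16.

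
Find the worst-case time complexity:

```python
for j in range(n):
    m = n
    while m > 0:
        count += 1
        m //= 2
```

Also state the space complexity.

Time complexity: O(n log n).
Space complexity: O(1).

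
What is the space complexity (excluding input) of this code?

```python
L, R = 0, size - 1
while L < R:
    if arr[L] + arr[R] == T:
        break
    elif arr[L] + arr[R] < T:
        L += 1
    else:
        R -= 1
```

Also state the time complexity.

Space complexity: O(1).
Only a constant amount of auxiliary storage is used; nothing grows with n.
Time complexity: O(n).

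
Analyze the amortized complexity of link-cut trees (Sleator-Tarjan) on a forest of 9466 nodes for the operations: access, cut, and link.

Link-cut trees represent the forest using splay trees over preferred paths. With potential Phi = sum over nodes of log(size of virtual subtree), each access on 9466 nodes is O(log 9466) = O(log n) amortized by the splay-tree access lemma. Cut and link are O(1) plus one access.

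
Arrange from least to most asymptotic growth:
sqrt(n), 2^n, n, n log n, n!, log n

Ordered by growth rate: log n < sqrt(n) < n < n log n < 2^n < n!.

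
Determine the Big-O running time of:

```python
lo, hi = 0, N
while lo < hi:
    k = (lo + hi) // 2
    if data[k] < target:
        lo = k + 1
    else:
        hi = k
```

Time complexity: O(log n).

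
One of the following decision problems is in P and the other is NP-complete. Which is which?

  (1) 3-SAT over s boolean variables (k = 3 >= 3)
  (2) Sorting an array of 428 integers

(1) is NP-complete: 3-SAT is NP-complete (Cook-Levin); k-SAT for k>=3 reduces from 3-SAT.
(2) is P: merge sort runs in O(n log n).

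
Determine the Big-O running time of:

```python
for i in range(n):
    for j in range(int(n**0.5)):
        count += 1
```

Time complexity: O(n * sqrt(n)).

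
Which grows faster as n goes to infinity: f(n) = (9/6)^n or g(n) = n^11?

f(n) = (9/6)^n grows faster: (9/6)^n is exponential with base 9/6 > 1, dominating every polynomial.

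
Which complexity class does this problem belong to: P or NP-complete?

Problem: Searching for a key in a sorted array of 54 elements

This problem is in P: binary search runs in O(log n).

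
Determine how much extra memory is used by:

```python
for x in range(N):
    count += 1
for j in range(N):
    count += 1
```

Space complexity: O(1).
Only a constant amount of auxiliary storage is used; nothing grows with n.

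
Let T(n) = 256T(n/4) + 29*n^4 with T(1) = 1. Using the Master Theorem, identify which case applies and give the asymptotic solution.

a=256, b=4, f(n)=29*n^4.
log_4(256) = 4, so n^(log_b(a)) = n^4.
f(n) = Theta(n^4), so Case 2 applies.
T(n) = Theta(n^4 log n).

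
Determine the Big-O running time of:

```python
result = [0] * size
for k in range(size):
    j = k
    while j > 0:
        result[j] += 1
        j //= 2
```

Time complexity: O(n log n).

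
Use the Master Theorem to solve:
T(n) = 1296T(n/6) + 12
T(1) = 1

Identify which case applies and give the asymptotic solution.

a=1296, b=6, f(n)=12.
log_6(1296) = 4 > 0.
Since f(n) = O(n^0) is polynomially smaller than n^4, Case 1 applies.
T(n) = Theta(n^4).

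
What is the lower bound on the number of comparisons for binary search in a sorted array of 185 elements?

With 185 possible positions, we need at least ceil(log_2(185)) = 8 comparisons. Each comparison splits the remaining candidates by at most half.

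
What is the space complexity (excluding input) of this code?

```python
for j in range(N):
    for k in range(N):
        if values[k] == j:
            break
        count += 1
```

Space complexity: O(1).
Only a constant amount of auxiliary storage is used; nothing grows with n.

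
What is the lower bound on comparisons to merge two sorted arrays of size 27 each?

To merge two sorted arrays of size 27, we need at least 53 comparisons in the worst case. An adversary can force every element to be compared.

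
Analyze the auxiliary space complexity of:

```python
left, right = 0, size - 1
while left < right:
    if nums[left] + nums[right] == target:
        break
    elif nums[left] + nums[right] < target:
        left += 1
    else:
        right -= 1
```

Space complexity: O(1).
Only a constant amount of auxiliary storage is used; nothing grows with n.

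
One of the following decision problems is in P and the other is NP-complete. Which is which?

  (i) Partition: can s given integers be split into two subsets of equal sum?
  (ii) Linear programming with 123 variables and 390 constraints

(i) is NP-complete: Subset Sum reduces to it (one of Karp's 21 NP-complete problems).
(ii) is P: the ellipsoid and interior-point methods run in polynomial time.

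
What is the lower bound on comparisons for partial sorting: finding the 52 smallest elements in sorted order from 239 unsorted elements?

Finding 52 smallest of 239 in sorted order: Omega(239) to identify the 52 smallest, plus Omega(52 log 52) to sort them. Total: Omega(n + k log k).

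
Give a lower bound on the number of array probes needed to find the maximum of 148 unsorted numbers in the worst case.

Adversary: any unprobed cell could hold a value larger than everything seen so far. If fewer than 148 cells are probed, the adversary places the max in an unprobed cell. So all 148 cells must be examined; together with 148-1 comparisons this is tight.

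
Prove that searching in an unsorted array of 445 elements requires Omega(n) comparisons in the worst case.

An adversary can always place the target in the last position checked. Until all 445 positions are examined, the target might be in any unchecked position. Therefore 445 comparisons are necessary.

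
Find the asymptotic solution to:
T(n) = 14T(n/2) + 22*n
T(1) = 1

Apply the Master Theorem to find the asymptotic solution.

a=14, b=2, f(n)=22*n. log_2(14) = 3.807. Case 1 of Master Theorem: T(n) = O(n^3.807).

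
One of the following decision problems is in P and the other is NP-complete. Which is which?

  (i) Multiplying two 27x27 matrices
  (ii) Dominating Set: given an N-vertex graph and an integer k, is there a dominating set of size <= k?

(i) is P: the schoolbook algorithm runs in O(n^3).
(ii) is NP-complete: reduces from Set Cover (with k part of the input).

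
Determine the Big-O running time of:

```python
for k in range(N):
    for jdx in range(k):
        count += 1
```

Time complexity: O(n^2).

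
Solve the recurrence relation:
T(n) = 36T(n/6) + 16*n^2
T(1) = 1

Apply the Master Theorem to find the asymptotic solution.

a=36, b=6, f(n)=16*n^2. log_6(36) = 2. Case 2: T(n) = O(n^2 log n).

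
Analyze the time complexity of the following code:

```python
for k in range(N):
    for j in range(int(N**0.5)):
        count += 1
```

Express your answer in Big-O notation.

Time complexity: O(n * sqrt(n)).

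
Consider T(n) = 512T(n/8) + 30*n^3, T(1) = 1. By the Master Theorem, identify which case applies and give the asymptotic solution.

a=512, b=8, f(n)=30*n^3.
log_8(512) = 3, so n^(log_b(a)) = n^3.
f(n) = Theta(n^3), so Case 2 applies.
T(n) = Theta(n^3 log n).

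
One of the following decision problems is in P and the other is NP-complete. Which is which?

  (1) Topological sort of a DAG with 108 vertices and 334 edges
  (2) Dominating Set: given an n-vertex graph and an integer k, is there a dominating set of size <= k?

(1) is P: DFS-based topological sort runs in O(V+E).
(2) is NP-complete: reduces from Set Cover (with k part of the input).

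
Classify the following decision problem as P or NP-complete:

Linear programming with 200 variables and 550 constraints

This problem is in P: the ellipsoid and interior-point methods run in polynomial time.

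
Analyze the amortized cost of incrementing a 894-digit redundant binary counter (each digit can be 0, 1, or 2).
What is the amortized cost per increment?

A redundant counter on 894 digits allows digit values 0, 1, 2. Increment adds 1 to the least significant digit and carries any 2 to a 0 plus +1 on the next digit. With potential Phi = (number of 2-digits), each increment does O(1) actual work plus a chain of carries, each of which decreases Phi by 1. Amortized O(1).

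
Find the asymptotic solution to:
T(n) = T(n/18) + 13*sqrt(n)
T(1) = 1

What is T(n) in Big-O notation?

Each level contributes sqrt(n/18^k). Geometric series with ratio 1/sqrt(18) < 1 sums to O(sqrt(n)).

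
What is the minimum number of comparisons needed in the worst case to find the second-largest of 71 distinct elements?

Lower bound: finding the max needs 71-1 comparisons. By the adversary weight-doubling argument, the max must personally win >= ceil(log_2(71)) = 7 comparisons; the 2nd-largest is among those 7 losers, needing 7-1 more comparisons. Total >= 71-1 + 7-1 = 76. A balanced knockout tournament achieves this.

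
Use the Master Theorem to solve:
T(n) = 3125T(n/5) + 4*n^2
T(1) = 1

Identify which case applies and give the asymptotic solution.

a=3125, b=5, f(n)=4*n^2.
log_5(3125) = 5 > 2.
Since f(n) = O(n^2) is polynomially smaller than n^5, Case 1 applies.
T(n) = Theta(n^5).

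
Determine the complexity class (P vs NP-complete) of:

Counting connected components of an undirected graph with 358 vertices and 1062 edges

This problem is in P: BFS/DFS visits each vertex and edge once: O(V+E).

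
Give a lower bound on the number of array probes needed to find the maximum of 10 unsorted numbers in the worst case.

Adversary: any unprobed cell could hold a value larger than everything seen so far. If fewer than 10 cells are probed, the adversary places the max in an unprobed cell. So all 10 cells must be examined; together with 10-1 comparisons this is tight.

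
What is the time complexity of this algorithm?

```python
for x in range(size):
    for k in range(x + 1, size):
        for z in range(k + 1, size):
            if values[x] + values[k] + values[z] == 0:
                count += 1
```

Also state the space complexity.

Time complexity: O(n^3).
Space complexity: O(1).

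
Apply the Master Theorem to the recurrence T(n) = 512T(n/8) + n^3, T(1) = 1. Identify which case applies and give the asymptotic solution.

a=512, b=8, f(n)=n^3.
log_8(512) = 3, so n^(log_b(a)) = n^3.
f(n) = Theta(n^3), so Case 2 applies.
T(n) = Theta(n^3 log n).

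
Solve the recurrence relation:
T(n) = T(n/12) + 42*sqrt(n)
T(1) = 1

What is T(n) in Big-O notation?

Each level contributes sqrt(n/12^k). Geometric series with ratio 1/sqrt(12) < 1 sums to O(sqrt(n)).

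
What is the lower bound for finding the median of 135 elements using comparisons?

To find the median of 135 elements, every element must be compared at least once, so the lower bound is Omega(n). The BFPRT algorithm achieves O(n), making this tight.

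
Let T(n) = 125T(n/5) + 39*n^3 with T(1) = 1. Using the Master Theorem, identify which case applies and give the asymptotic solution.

a=125, b=5, f(n)=39*n^3.
log_5(125) = 3, so n^(log_b(a)) = n^3.
f(n) = Theta(n^3), so Case 2 applies.
T(n) = Theta(n^3 log n).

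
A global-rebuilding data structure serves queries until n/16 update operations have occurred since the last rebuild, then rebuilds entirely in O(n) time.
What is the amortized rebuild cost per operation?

The O(n) rebuild is triggered by n/16 operations, so each contributes O(n)/(n/16) = O(16) = O(1) to the rebuild cost.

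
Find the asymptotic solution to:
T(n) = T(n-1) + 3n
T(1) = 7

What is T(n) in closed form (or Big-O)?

Unrolling: T(n) = 7 + 3*(2 + 3 + ... + n) = 7 + 3*(n(n+1)/2 - 1) = O(n^2).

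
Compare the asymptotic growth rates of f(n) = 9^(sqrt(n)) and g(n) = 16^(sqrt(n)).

g(n) = 16^(sqrt(n)) grows faster: ratio is (16/9)^(sqrt(n)) -> infinity since 16/9 > 1.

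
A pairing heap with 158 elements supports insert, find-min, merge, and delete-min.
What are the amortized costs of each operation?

Pairing heaps are self-adjusting heap-ordered trees. Insert and merge link two roots: O(1). Find-min reads the root: O(1). Delete-min removes the root, then pairs children in two passes; amortized cost is O(log 158) = O(log n).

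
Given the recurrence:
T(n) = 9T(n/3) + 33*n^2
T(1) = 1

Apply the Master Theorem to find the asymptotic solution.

a=9, b=3, f(n)=33*n^2. log_3(9) = 2. Case 2: T(n) = O(n^2 log n).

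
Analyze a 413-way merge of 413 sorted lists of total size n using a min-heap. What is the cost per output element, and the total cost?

Maintain a min-heap of size 413 holding the current head of each list. Each output step does one extract-min (O(log 413)) and one insert of that list's next element (O(log 413)). Each of the n elements passes through the heap exactly once, so the total cost is O(n log 413), i.e. O(log 413) per output element.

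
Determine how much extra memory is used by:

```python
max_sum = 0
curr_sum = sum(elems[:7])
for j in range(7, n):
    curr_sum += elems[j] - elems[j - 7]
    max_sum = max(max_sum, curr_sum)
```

Space complexity: O(1).
Only a constant amount of auxiliary storage is used; nothing grows with n.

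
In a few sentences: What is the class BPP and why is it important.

BPP (Bounded-error Probabilistic Polynomial time) is the class of problems solvable by a randomized algorithm in polynomial time with error probability at most 1/3. BPP contains P and is contained in PSPACE. It is widely conjectured that P = BPP, meaning randomness does not help for decision problems.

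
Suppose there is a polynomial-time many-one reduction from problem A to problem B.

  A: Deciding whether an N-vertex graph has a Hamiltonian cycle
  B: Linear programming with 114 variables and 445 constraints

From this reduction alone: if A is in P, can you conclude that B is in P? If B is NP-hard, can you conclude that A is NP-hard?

A poly-time reduction A <=_p B transfers tractability DOWN (B easy => A easy) and hardness UP (A hard => B hard), not the reverse.
From A in P, the reduction alone does NOT give B in P: any problem in P trivially reduces to SAT, yet SAT is not known to be in P.
From B NP-hard, the reduction alone does NOT give A NP-hard: again, easy problems reduce to hard ones.
(Here in fact A is NP-complete and B is in P, so no such reduction is known -- its existence would imply P = NP; the analysis concerns only what the assumed reduction would or would not let you conclude.)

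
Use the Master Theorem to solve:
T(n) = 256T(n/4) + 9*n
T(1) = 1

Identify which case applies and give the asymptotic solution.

a=256, b=4, f(n)=9*n.
log_4(256) = 4 > 1.
Since f(n) = O(n^1) is polynomially smaller than n^4, Case 1 applies.
T(n) = Theta(n^4).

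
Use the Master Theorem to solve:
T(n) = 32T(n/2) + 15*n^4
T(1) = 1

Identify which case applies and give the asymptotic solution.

a=32, b=2, f(n)=15*n^4.
log_2(32) = 5 > 4.
Since f(n) = O(n^4) is polynomially smaller than n^5, Case 1 applies.
T(n) = Theta(n^5).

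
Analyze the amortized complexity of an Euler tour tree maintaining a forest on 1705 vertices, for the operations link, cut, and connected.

An Euler tour tree stores each tree's Euler tour as a balanced BST keyed by tour position. On 1705 vertices: link concatenates two tours via O(1) splits/joins of size <= 2*1705 (O(log n)); cut splits the tour at the two occurrences of the edge (O(log n)); connected compares BST roots (O(log n) to find the root). All O(log n) amortized.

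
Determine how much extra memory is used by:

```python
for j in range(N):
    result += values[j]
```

Space complexity: O(1).
Only a constant amount of auxiliary storage is used; nothing grows with n.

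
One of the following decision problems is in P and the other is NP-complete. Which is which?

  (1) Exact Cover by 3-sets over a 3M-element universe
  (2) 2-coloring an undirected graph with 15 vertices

(1) is NP-complete: one of Karp's 21 NP-complete problems.
(2) is P: 2-coloring is bipartiteness testing via BFS, O(V+E).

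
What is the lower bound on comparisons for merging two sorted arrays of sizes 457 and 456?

Adversary argument: with sizes 457 and 456 (differing by at most 1), interleave the two arrays so that every consecutive pair in the output comes from different inputs. Then each of the 912 adjacent output pairs must be directly compared, or the algorithm cannot determine their relative order. So 912 comparisons are necessary; standard merge achieves this.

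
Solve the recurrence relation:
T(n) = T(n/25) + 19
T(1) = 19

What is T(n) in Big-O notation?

Each step divides n by 25 and adds 19. After log_25(n) steps, T(n) = O(log n).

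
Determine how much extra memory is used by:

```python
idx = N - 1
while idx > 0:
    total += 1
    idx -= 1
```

Space complexity: O(1).
Only a constant amount of auxiliary storage is used; nothing grows with n.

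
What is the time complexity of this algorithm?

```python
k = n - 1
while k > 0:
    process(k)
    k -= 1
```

Time complexity: O(n).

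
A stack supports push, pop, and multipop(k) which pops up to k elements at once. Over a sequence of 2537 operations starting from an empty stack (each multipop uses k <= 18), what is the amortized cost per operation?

Each element is pushed exactly once and popped at most once (whether by pop or as part of a multipop). So the total number of individual pops over the whole sequence is at most the number of pushes, which is at most 2537. Total work <= 2 * 2537, hence O(1) amortized per operation.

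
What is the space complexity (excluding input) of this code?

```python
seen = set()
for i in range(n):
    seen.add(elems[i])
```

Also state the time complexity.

Space complexity: O(n).
Auxiliary storage grows linearly with the input size n in the worst case.
Time complexity: O(n).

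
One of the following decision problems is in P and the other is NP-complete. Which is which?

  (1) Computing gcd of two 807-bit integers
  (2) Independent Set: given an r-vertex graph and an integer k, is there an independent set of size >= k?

(1) is P: the Euclidean algorithm runs in polynomial time in the bit-length.
(2) is NP-complete: complement of Clique (with k part of the input).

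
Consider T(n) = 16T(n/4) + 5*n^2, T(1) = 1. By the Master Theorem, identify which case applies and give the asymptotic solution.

a=16, b=4, f(n)=5*n^2.
log_4(16) = 2, so n^(log_b(a)) = n^2.
f(n) = Theta(n^2), so Case 2 applies.
T(n) = Theta(n^2 log n).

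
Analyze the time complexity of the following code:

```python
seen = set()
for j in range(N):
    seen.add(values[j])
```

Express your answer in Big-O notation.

Time complexity: O(n).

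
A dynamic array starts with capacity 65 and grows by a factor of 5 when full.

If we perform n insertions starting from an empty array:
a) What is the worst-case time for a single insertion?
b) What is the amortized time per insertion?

(a) Worst-case single insertion: O(n) -- when the array is full at capacity c, the resize copies all c elements, and c can be Theta(n).
(b) Resizes happen at sizes 65, 325, 1625, ... Total copy cost for n insertions: 65 + 325 + ... = O(n) (geometric series with ratio 1/5). Amortized cost per insertion: O(n)/n = O(1).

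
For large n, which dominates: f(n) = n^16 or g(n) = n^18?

g(n) = n^18 grows faster: n^18/n^16 = n^2 -> infinity.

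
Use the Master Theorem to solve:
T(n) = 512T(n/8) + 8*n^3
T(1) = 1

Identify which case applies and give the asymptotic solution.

a=512, b=8, f(n)=8*n^3.
log_8(512) = 3, so n^(log_b(a)) = n^3.
f(n) = Theta(n^3), so Case 2 applies.
T(n) = Theta(n^3 log n).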